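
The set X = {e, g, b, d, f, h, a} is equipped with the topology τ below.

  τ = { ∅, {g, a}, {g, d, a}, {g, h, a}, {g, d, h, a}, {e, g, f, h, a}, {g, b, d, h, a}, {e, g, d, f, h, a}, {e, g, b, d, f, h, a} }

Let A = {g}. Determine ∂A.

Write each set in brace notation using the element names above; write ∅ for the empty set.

open subsets of A: ∅; so int(A) = ∅
closure: X∖int(X∖A) = X∖∅ = {e, g, b, d, f, h, a}
∂A = {e, g, b, d, f, h, a} minus ∅ = {e, g, b, d, f, h, a}

{e, g, b, d, f, h, a}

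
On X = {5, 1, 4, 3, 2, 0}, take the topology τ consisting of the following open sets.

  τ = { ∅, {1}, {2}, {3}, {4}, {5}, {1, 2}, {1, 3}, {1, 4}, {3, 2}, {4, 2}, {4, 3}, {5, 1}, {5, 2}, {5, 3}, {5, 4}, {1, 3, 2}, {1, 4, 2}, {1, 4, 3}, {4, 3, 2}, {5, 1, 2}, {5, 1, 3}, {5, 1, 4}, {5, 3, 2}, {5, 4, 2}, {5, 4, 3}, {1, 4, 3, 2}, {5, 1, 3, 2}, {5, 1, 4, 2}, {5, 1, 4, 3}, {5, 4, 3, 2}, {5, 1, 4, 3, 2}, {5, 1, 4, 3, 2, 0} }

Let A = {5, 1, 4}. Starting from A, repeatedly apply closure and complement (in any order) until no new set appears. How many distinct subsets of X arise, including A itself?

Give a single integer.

4

complement {3, 2, 0}; its interior {3, 2}; cl(A) = X∖{3, 2} = {5, 1, 4, 0}
With k = closure, c = complement:
  1. A     = {5, 1, 4}
  2. kA    = {5, 1, 4, 0}
  3. cA    = {3, 2, 0}
  4. ckA   = {3, 2}
k, c of each give nothing new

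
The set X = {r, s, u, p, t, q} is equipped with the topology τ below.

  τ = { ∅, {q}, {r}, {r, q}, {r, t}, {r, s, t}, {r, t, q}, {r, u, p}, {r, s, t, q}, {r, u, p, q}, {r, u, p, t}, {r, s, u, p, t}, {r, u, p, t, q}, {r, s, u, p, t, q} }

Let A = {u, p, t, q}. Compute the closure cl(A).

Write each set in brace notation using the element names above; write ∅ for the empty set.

complement {r, s}; its interior {r}; cl(A) = X∖{r} = {s, u, p, t, q}

{s, u, p, t, q}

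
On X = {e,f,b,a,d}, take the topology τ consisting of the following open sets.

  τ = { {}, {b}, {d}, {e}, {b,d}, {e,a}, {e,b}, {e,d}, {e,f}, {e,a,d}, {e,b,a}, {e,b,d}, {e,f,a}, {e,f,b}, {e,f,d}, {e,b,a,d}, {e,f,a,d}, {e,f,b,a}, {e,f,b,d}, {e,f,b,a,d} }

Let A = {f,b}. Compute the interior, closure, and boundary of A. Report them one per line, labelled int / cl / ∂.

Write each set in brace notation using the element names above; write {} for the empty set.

opens ⊆ A: {}, {b}; union → int = {b}
complement {e,a,d}; its interior {e,a,d}; cl(A) = X∖{e,a,d} = {f,b}
boundary = {f,b} ∖ {b} = {f}

int(A) = {b}
cl(A)  = {f,b}
∂A     = {f}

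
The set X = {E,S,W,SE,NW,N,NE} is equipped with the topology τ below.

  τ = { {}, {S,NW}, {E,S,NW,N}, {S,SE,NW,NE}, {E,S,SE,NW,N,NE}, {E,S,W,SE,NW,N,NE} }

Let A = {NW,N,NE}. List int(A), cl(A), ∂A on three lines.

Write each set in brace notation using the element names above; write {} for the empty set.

open subsets of A: {}; so int(A) = {}
closure: X∖int(X∖A) = X∖{} = {E,S,W,SE,NW,N,NE}
∂A = {E,S,W,SE,NW,N,NE} minus {} = {E,S,W,SE,NW,N,NE}

int(A) = {}
cl(A)  = {E,S,W,SE,NW,N,NE}
∂A     = {E,S,W,SE,NW,N,NE}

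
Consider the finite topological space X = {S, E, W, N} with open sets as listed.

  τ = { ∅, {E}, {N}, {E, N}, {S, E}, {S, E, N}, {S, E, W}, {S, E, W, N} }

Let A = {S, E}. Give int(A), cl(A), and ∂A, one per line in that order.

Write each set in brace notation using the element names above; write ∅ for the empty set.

int(A) = {S, E}
cl(A)  = {S, E, W}
∂A     = {W}

interior: largest open inside A is {S, E} (from ∅, {E}, {S, E})
cl via duality: int({W, N}) = {N}, so X∖{N} = {S, E, W}
cl∖int = {W}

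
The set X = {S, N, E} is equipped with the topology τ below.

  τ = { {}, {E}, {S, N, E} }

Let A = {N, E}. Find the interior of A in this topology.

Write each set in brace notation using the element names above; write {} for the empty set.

{E}

interior: largest open inside A is {E} (from {}, {E})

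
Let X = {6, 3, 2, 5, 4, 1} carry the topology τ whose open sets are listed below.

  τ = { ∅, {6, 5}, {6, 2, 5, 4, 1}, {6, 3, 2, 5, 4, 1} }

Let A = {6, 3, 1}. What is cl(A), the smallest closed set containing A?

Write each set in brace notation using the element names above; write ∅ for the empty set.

cl via duality: int({2, 5, 4}) = ∅, so X∖∅ = {6, 3, 2, 5, 4, 1}

{6, 3, 2, 5, 4, 1}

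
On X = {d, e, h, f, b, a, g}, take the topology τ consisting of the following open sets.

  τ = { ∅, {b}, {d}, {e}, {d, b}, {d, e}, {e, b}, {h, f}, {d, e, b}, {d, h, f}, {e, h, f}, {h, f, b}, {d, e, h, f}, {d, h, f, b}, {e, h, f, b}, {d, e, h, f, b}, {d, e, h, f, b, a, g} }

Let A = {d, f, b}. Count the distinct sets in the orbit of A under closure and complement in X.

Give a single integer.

10

X∖A={e, h, a, g}, int(X∖A)={e}, hence cl(A)={d, h, f, b, a, g}
Orbit (k=closure, c=complement):
  1. A     = {d, f, b}
  2. kA    = {d, h, f, b, a, g}
  3. cA    = {e, h, a, g}
  4. ckA   = {e}
  5. kcA   = {e, h, f, a, g}
  6. kckA  = {e, a, g}
  7. ckcA  = {d, b}
  8. ckckA = {d, h, f, b}
  9. kckcA = {d, b, a, g}
  10. ckckcA = {e, h, f}
(closed under both — stop)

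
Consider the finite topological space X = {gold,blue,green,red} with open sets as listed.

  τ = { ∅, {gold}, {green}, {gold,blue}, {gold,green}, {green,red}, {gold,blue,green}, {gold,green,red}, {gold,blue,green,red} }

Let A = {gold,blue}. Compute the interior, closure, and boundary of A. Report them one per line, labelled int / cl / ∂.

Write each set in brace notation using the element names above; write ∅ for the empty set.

opens ⊆ A: ∅, {gold}, {gold,blue}; union → int = {gold,blue}
complement {green,red}; its interior {green,red}; cl(A) = X∖{green,red} = {gold,blue}
boundary = {gold,blue} ∖ {gold,blue} = ∅

int(A) = {gold,blue}
cl(A)  = {gold,blue}
∂A     = ∅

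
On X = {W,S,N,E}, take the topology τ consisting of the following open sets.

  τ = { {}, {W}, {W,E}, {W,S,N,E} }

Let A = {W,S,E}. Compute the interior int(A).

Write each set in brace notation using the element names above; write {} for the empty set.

open subsets of A: {}, {W}, {W,E}; so int(A) = {W,E}

{W,E}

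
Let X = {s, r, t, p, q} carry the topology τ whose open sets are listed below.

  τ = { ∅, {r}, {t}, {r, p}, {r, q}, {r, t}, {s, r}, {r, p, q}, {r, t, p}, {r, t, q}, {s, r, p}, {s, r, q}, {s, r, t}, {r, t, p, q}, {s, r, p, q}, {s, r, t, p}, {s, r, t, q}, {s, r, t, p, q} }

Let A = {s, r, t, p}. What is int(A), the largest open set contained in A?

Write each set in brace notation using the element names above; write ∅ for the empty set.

opens ⊆ A: ∅, {t}, {r}, {s, r}, {r, p}, {r, t}, {r, t, p}, {s, r, t}, {s, r, p}, {s, r, t, p}; union → int = {s, r, t, p}

{s, r, t, p}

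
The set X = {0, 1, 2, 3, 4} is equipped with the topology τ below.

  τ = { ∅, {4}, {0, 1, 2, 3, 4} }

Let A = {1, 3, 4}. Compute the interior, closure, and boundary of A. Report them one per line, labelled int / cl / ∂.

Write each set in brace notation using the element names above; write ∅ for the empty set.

int(A) = {4}
cl(A)  = {0, 1, 2, 3, 4}
∂A     = {0, 1, 2, 3}

interior: largest open inside A is {4} (from ∅, {4})
cl via duality: int({0, 2}) = ∅, so X∖∅ = {0, 1, 2, 3, 4}
cl∖int = {0, 1, 2, 3}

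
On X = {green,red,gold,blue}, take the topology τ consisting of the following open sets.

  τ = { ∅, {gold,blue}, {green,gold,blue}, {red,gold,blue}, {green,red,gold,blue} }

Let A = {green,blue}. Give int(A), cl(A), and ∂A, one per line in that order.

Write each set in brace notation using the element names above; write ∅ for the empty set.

interior: largest open inside A is ∅ (from ∅)
cl via duality: int({red,gold}) = ∅, so X∖∅ = {green,red,gold,blue}
cl∖int = {green,red,gold,blue}

int(A) = ∅
cl(A)  = {green,red,gold,blue}
∂A     = {green,red,gold,blue}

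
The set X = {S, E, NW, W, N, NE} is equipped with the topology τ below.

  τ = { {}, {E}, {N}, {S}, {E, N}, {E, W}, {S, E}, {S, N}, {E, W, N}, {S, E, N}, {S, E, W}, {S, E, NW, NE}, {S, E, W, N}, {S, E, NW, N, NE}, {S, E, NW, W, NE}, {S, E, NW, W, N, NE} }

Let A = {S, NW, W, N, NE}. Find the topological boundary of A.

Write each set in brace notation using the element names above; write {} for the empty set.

{NW, W, NE}

U open, U⊆A: {}, {N}, {S}, {S, N}. int(A) = ⋃ = {S, N}
X∖A={E}, int(X∖A)={E}, hence cl(A)={S, NW, W, N, NE}
∂A: remove int from cl → {NW, W, NE}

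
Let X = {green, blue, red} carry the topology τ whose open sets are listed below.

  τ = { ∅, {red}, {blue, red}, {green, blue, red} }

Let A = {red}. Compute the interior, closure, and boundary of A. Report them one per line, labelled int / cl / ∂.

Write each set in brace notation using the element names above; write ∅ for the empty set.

open subsets of A: ∅, {red}; so int(A) = {red}
closure: X∖int(X∖A) = X∖∅ = {green, blue, red}
∂A = {green, blue, red} minus {red} = {green, blue}

int(A) = {red}
cl(A)  = {green, blue, red}
∂A     = {green, blue}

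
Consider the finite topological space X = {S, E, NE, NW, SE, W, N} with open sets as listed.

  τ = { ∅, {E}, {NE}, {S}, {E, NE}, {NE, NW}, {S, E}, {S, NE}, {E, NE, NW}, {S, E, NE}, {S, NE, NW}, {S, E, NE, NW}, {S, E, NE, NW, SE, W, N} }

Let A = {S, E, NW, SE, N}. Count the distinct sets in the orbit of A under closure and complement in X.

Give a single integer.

X∖A={NE, W}, int(X∖A)={NE}, hence cl(A)={S, E, NW, SE, W, N}
Orbit (k=closure, c=complement):
  1. A     = {S, E, NW, SE, N}
  2. kA    = {S, E, NW, SE, W, N}
  3. cA    = {NE, W}
  4. ckA   = {NE}
  5. kcA   = {NE, NW, SE, W, N}
  6. ckcA  = {S, E}
  7. kckcA = {S, E, SE, W, N}
  8. ckckcA = {NE, NW}
(closed under both — stop)

8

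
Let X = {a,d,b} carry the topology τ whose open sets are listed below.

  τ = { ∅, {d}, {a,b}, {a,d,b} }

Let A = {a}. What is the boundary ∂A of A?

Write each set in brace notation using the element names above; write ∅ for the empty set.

interior: largest open inside A is ∅ (from ∅)
cl via duality: int({d,b}) = {d}, so X∖{d} = {a,b}
cl∖int = {a,b}

{a,b}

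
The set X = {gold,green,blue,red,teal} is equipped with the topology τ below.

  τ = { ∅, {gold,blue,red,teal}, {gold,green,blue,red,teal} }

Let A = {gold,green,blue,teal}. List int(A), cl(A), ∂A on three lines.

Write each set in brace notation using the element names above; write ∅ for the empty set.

U open, U⊆A: ∅. int(A) = ⋃ = ∅
X∖A={red}, int(X∖A)=∅, hence cl(A)={gold,green,blue,red,teal}
∂A: remove int from cl → {gold,green,blue,red,teal}

int(A) = ∅
cl(A)  = {gold,green,blue,red,teal}
∂A     = {gold,green,blue,red,teal}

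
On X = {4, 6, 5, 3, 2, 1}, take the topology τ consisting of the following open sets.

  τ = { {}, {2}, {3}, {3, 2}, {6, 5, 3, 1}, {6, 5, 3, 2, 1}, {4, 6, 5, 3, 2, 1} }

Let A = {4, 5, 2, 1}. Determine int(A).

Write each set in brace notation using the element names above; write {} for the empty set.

U open, U⊆A: {}, {2}. int(A) = ⋃ = {2}

{2}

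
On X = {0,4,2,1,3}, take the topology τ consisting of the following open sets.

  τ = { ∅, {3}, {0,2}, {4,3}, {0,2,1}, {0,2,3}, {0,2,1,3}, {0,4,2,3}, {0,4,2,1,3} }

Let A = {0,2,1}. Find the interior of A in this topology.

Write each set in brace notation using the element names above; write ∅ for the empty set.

interior: largest open inside A is {0,2,1} (from ∅, {0,2}, {0,2,1})

{0,2,1}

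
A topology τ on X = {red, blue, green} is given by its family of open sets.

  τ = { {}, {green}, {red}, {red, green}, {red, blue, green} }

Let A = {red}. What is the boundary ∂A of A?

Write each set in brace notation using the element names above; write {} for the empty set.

{blue}

opens ⊆ A: {}, {red}; union → int = {red}
complement {blue, green}; its interior {green}; cl(A) = X∖{green} = {red, blue}
boundary = {red, blue} ∖ {red} = {blue}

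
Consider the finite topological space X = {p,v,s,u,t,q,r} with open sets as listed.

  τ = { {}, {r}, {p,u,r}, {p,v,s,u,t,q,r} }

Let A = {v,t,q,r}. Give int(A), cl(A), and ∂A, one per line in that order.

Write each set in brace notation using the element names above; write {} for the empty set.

open subsets of A: {}, {r}; so int(A) = {r}
closure: X∖int(X∖A) = X∖{} = {p,v,s,u,t,q,r}
∂A = {p,v,s,u,t,q,r} minus {r} = {p,v,s,u,t,q}

int(A) = {r}
cl(A)  = {p,v,s,u,t,q,r}
∂A     = {p,v,s,u,t,q}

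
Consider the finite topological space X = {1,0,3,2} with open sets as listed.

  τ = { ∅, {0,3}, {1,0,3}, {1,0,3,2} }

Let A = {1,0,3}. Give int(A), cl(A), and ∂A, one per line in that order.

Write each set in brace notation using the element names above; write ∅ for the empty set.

int(A) = {1,0,3}
cl(A)  = {1,0,3,2}
∂A     = {2}

U open, U⊆A: ∅, {0,3}, {1,0,3}. int(A) = ⋃ = {1,0,3}
X∖A={2}, int(X∖A)=∅, hence cl(A)={1,0,3,2}
∂A: remove int from cl → {2}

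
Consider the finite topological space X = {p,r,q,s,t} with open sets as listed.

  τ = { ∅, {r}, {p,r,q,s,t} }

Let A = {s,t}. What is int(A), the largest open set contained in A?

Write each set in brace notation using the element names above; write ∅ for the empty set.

∅

interior: largest open inside A is ∅ (from ∅)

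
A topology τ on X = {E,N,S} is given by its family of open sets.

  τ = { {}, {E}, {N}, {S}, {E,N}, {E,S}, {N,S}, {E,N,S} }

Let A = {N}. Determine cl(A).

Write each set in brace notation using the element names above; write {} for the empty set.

closure: X∖int(X∖A) = X∖{E,S} = {N}

{N}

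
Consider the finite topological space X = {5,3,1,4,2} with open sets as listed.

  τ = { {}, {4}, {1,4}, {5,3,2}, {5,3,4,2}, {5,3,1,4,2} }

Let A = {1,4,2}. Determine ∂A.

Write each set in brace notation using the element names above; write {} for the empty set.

{5,3,2}

open subsets of A: {}, {4}, {1,4}; so int(A) = {1,4}
closure: X∖int(X∖A) = X∖{} = {5,3,1,4,2}
∂A = {5,3,1,4,2} minus {1,4} = {5,3,2}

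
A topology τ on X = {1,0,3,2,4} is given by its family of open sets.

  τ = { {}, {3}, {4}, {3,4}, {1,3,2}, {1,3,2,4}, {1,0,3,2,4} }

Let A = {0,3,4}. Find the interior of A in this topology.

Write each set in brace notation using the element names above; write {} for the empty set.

{3,4}

interior: largest open inside A is {3,4} (from {}, {4}, {3}, {3,4})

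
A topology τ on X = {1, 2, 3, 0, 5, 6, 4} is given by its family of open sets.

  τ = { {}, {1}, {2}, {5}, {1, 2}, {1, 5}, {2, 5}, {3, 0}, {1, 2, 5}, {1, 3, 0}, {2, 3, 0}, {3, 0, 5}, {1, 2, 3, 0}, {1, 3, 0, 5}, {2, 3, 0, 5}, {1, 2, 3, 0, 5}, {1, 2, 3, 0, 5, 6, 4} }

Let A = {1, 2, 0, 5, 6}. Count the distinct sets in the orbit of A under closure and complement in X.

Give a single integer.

8

complement {3, 4}; its interior {}; cl(A) = X∖{} = {1, 2, 3, 0, 5, 6, 4}
With k = closure, c = complement:
  1. A     = {1, 2, 0, 5, 6}
  2. kA    = {1, 2, 3, 0, 5, 6, 4}
  3. cA    = {3, 4}
  4. ckA   = {}
  5. kcA   = {3, 0, 6, 4}
  6. ckcA  = {1, 2, 5}
  7. kckcA = {1, 2, 5, 6, 4}
  8. ckckcA = {3, 0}
k, c of each give nothing new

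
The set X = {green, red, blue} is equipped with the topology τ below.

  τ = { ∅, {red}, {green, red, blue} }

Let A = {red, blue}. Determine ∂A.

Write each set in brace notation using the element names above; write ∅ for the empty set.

{green, blue}

interior: largest open inside A is {red} (from ∅, {red})
cl via duality: int({green}) = ∅, so X∖∅ = {green, red, blue}
cl∖int = {green, blue}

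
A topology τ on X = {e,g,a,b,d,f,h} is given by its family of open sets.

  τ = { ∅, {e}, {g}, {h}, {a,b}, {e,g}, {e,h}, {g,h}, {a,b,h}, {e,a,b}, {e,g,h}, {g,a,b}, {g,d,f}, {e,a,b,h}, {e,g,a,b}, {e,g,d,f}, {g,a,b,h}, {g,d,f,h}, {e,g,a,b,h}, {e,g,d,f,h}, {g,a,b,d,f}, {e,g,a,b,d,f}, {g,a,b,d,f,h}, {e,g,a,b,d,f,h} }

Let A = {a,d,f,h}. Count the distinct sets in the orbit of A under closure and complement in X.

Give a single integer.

X∖A={e,g,b}, int(X∖A)={e,g}, hence cl(A)={a,b,d,f,h}
Orbit (k=closure, c=complement):
  1. A     = {a,d,f,h}
  2. kA    = {a,b,d,f,h}
  3. cA    = {e,g,b}
  4. ckA   = {e,g}
  5. kcA   = {e,g,a,b,d,f}
  6. kckA  = {e,g,d,f}
  7. ckcA  = {h}
  8. ckckA = {a,b,h}
(closed under both — stop)

8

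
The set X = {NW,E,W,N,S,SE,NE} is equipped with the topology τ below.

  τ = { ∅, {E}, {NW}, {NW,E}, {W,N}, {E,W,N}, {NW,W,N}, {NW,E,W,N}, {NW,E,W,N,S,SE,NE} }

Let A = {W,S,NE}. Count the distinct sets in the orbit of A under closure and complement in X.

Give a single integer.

8

X∖A={NW,E,N,SE}, int(X∖A)={NW,E}, hence cl(A)={W,N,S,SE,NE}
Orbit (k=closure, c=complement):
  1. A     = {W,S,NE}
  2. kA    = {W,N,S,SE,NE}
  3. cA    = {NW,E,N,SE}
  4. ckA   = {NW,E}
  5. kcA   = {NW,E,W,N,S,SE,NE}
  6. kckA  = {NW,E,S,SE,NE}
  7. ckcA  = ∅
  8. ckckA = {W,N}
(closed under both — stop)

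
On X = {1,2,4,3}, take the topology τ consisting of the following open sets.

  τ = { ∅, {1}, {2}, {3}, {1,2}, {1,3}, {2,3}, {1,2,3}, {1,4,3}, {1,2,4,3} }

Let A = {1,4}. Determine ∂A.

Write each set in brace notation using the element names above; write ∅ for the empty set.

open subsets of A: ∅, {1}; so int(A) = {1}
closure: X∖int(X∖A) = X∖{2,3} = {1,4}
∂A = {1,4} minus {1} = {4}

{4}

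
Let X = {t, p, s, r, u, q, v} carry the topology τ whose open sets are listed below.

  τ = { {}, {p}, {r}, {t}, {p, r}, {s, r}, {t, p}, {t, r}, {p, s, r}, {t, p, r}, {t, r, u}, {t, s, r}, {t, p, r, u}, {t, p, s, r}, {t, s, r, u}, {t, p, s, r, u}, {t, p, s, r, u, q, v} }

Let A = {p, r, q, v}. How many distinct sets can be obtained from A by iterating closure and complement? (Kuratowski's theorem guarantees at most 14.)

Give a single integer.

X∖A={t, s, u}, int(X∖A)={t}, hence cl(A)={p, s, r, u, q, v}
Orbit (k=closure, c=complement):
  1. A     = {p, r, q, v}
  2. kA    = {p, s, r, u, q, v}
  3. cA    = {t, s, u}
  4. ckA   = {t}
  5. kcA   = {t, s, u, q, v}
  6. kckA  = {t, u, q, v}
  7. ckcA  = {p, r}
  8. ckckA = {p, s, r}
(closed under both — stop)

8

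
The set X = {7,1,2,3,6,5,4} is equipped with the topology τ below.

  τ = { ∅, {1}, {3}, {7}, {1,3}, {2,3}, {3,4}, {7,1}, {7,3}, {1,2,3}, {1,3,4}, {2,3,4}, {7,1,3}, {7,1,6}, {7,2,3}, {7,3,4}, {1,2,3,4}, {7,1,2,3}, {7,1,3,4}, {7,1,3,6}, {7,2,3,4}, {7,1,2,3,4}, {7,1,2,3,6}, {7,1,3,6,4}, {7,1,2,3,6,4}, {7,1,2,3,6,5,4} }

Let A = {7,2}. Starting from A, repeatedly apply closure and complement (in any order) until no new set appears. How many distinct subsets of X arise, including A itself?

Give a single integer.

8

cl via duality: int({1,3,6,5,4}) = {1,3,4}, so X∖{1,3,4} = {7,2,6,5}
Write k for closure, c for complement:
  1. A     = {7,2}
  2. kA    = {7,2,6,5}
  3. cA    = {1,3,6,5,4}
  4. ckA   = {1,3,4}
  5. kcA   = {1,2,3,6,5,4}
  6. ckcA  = {7}
  7. kckcA = {7,6,5}
  8. ckckcA = {1,2,3,4}
applying k or c yields no new set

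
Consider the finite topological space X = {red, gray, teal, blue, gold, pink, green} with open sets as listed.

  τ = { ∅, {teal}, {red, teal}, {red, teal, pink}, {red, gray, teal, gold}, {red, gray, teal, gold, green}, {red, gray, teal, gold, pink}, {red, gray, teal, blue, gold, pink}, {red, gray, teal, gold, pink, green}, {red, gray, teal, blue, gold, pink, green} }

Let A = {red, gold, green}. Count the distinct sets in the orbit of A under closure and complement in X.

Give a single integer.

6

complement {gray, teal, blue, pink}; its interior {teal}; cl(A) = X∖{teal} = {red, gray, blue, gold, pink, green}
With k = closure, c = complement:
  1. A     = {red, gold, green}
  2. kA    = {red, gray, blue, gold, pink, green}
  3. cA    = {gray, teal, blue, pink}
  4. ckA   = {teal}
  5. kcA   = {red, gray, teal, blue, gold, pink, green}
  6. ckcA  = ∅
k, c of each give nothing new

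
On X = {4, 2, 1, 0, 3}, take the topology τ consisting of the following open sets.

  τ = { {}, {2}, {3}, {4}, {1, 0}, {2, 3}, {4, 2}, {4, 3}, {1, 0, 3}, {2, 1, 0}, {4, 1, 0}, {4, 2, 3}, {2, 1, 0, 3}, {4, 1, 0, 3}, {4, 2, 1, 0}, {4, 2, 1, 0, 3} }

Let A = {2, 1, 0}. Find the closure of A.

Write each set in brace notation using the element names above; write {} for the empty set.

X∖A={4, 3}, int(X∖A)={4, 3}, hence cl(A)={2, 1, 0}

{2, 1, 0}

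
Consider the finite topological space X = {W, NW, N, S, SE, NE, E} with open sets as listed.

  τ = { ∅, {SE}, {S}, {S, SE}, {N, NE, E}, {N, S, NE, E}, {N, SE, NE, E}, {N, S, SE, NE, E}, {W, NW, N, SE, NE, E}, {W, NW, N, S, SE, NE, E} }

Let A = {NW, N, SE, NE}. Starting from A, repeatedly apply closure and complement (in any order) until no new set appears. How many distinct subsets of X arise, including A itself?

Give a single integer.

complement {W, S, E}; its interior {S}; cl(A) = X∖{S} = {W, NW, N, SE, NE, E}
With k = closure, c = complement:
  1. A     = {NW, N, SE, NE}
  2. kA    = {W, NW, N, SE, NE, E}
  3. cA    = {W, S, E}
  4. ckA   = {S}
  5. kcA   = {W, NW, N, S, NE, E}
  6. ckcA  = {SE}
  7. kckcA = {W, NW, SE}
  8. ckckcA = {N, S, NE, E}
k, c of each give nothing new

8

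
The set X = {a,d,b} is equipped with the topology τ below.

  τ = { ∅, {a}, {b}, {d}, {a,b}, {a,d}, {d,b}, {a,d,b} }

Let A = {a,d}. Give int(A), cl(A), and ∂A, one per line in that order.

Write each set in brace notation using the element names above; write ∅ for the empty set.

interior: largest open inside A is {a,d} (from ∅, {d}, {a}, {a,d})
cl via duality: int({b}) = {b}, so X∖{b} = {a,d}
cl∖int = ∅

int(A) = {a,d}
cl(A)  = {a,d}
∂A     = ∅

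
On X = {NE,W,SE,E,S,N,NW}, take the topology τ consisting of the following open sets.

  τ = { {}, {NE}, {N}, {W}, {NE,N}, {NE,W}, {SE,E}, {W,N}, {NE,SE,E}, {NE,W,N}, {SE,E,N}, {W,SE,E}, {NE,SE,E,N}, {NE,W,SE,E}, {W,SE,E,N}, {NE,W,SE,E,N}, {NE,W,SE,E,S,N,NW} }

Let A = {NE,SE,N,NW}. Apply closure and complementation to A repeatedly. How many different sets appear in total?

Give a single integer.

closure: X∖int(X∖A) = X∖{W} = {NE,SE,E,S,N,NW}
Let k=closure and c=complement:
  1. A     = {NE,SE,N,NW}
  2. kA    = {NE,SE,E,S,N,NW}
  3. cA    = {W,E,S}
  4. ckA   = {W}
  5. kcA   = {W,SE,E,S,NW}
  6. kckA  = {W,S,NW}
  7. ckcA  = {NE,N}
  8. ckckA = {NE,SE,E,N}
  9. kckcA = {NE,S,N,NW}
  10. ckckcA = {W,SE,E}
— saturated at 10

10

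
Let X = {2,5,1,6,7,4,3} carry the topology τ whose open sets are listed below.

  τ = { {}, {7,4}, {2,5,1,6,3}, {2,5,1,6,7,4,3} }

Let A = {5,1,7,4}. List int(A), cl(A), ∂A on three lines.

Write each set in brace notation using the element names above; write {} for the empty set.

int(A) = {7,4}
cl(A)  = {2,5,1,6,7,4,3}
∂A     = {2,5,1,6,3}

open subsets of A: {}, {7,4}; so int(A) = {7,4}
closure: X∖int(X∖A) = X∖{} = {2,5,1,6,7,4,3}
∂A = {2,5,1,6,7,4,3} minus {7,4} = {2,5,1,6,3}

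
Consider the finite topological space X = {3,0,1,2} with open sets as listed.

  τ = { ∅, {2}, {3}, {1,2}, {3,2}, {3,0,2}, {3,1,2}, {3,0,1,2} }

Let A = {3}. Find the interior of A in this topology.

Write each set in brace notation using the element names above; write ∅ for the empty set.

{3}

open subsets of A: ∅, {3}; so int(A) = {3}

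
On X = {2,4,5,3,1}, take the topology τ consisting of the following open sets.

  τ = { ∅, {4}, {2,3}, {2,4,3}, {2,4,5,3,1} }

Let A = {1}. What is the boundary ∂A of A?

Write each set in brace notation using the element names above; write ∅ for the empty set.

{5,1}

open subsets of A: ∅; so int(A) = ∅
closure: X∖int(X∖A) = X∖{2,4,3} = {5,1}
∂A = {5,1} minus ∅ = {5,1}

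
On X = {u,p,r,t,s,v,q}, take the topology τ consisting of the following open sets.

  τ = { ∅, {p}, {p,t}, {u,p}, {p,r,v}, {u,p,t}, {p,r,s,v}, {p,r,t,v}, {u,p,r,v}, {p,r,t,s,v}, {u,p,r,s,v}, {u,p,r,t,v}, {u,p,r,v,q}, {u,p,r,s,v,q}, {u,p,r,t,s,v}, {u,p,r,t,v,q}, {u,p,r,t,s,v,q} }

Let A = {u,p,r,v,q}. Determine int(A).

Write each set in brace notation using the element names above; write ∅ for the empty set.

U open, U⊆A: ∅, {p}, {u,p}, {p,r,v}, {u,p,r,v}, {u,p,r,v,q}. int(A) = ⋃ = {u,p,r,v,q}

{u,p,r,v,q}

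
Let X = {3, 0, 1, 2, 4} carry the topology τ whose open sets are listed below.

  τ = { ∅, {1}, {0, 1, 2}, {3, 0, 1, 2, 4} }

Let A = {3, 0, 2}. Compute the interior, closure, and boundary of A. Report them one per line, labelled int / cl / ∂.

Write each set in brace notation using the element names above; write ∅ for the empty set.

int(A) = ∅
cl(A)  = {3, 0, 2, 4}
∂A     = {3, 0, 2, 4}

U open, U⊆A: ∅. int(A) = ⋃ = ∅
X∖A={1, 4}, int(X∖A)={1}, hence cl(A)={3, 0, 2, 4}
∂A: remove int from cl → {3, 0, 2, 4}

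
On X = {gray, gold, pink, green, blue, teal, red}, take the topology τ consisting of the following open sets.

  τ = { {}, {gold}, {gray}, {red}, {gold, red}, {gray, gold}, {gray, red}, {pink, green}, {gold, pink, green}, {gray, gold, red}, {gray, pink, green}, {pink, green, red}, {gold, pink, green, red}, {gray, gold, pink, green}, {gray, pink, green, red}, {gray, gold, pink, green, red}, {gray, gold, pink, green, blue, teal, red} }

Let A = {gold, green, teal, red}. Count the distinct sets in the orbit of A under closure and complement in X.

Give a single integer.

10

closure: X∖int(X∖A) = X∖{gray} = {gold, pink, green, blue, teal, red}
Let k=closure and c=complement:
  1. A     = {gold, green, teal, red}
  2. kA    = {gold, pink, green, blue, teal, red}
  3. cA    = {gray, pink, blue}
  4. ckA   = {gray}
  5. kcA   = {gray, pink, green, blue, teal}
  6. kckA  = {gray, blue, teal}
  7. ckcA  = {gold, red}
  8. ckckA = {gold, pink, green, red}
  9. kckcA = {gold, blue, teal, red}
  10. ckckcA = {gray, pink, green}
— saturated at 10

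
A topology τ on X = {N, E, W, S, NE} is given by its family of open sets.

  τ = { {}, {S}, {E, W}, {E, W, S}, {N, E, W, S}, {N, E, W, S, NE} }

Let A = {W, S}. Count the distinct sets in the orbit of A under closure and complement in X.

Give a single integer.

8

X∖A={N, E, NE}, int(X∖A)={}, hence cl(A)={N, E, W, S, NE}
Orbit (k=closure, c=complement):
  1. A     = {W, S}
  2. kA    = {N, E, W, S, NE}
  3. cA    = {N, E, NE}
  4. ckA   = {}
  5. kcA   = {N, E, W, NE}
  6. ckcA  = {S}
  7. kckcA = {N, S, NE}
  8. ckckcA = {E, W}
(closed under both — stop)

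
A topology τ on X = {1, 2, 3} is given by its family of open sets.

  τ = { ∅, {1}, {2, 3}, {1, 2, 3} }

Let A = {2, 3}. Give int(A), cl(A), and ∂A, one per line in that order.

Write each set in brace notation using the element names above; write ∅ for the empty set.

int(A) = {2, 3}
cl(A)  = {2, 3}
∂A     = ∅

open subsets of A: ∅, {2, 3}; so int(A) = {2, 3}
closure: X∖int(X∖A) = X∖{1} = {2, 3}
∂A = {2, 3} minus {2, 3} = ∅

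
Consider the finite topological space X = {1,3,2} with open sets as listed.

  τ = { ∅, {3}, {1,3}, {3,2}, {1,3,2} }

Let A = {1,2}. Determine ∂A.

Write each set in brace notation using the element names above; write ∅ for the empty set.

opens ⊆ A: ∅; union → int = ∅
complement {3}; its interior {3}; cl(A) = X∖{3} = {1,2}
boundary = {1,2} ∖ ∅ = {1,2}

{1,2}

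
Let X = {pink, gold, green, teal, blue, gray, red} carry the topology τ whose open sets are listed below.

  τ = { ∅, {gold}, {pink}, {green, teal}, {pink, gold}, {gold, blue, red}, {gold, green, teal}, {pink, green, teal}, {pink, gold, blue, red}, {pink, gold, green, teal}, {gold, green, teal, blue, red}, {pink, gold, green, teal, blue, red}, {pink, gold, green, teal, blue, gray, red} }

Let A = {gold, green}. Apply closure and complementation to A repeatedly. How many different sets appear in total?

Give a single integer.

12

cl via duality: int({pink, teal, blue, gray, red}) = {pink}, so X∖{pink} = {gold, green, teal, blue, gray, red}
Write k for closure, c for complement:
  1. A     = {gold, green}
  2. kA    = {gold, green, teal, blue, gray, red}
  3. cA    = {pink, teal, blue, gray, red}
  4. ckA   = {pink}
  5. kcA   = {pink, green, teal, blue, gray, red}
  6. kckA  = {pink, gray}
  7. ckcA  = {gold}
  8. ckckA = {gold, green, teal, blue, red}
  9. kckcA = {gold, blue, gray, red}
  10. ckckcA = {pink, green, teal}
  11. kckckcA = {pink, green, teal, gray}
  12. ckckckcA = {gold, blue, red}
applying k or c yields no new set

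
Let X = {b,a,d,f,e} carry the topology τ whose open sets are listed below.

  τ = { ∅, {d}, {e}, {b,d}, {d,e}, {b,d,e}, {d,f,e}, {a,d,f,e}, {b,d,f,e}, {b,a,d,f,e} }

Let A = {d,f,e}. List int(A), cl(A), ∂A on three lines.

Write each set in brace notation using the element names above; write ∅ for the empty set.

int(A) = {d,f,e}
cl(A)  = {b,a,d,f,e}
∂A     = {b,a}

interior: largest open inside A is {d,f,e} (from ∅, {e}, {d}, {d,e}, {d,f,e})
cl via duality: int({b,a}) = ∅, so X∖∅ = {b,a,d,f,e}
cl∖int = {b,a}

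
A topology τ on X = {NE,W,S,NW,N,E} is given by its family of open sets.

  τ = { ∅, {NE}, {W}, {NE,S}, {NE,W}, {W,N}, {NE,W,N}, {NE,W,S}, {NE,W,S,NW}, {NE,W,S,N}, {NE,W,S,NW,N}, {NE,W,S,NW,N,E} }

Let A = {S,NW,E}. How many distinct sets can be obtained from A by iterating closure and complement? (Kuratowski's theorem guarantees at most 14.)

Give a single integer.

4

cl via duality: int({NE,W,N}) = {NE,W,N}, so X∖{NE,W,N} = {S,NW,E}
Write k for closure, c for complement:
  1. A     = {S,NW,E}
  2. cA    = {NE,W,N}
  3. kcA   = {NE,W,S,NW,N,E}
  4. ckcA  = ∅
applying k or c yields no new set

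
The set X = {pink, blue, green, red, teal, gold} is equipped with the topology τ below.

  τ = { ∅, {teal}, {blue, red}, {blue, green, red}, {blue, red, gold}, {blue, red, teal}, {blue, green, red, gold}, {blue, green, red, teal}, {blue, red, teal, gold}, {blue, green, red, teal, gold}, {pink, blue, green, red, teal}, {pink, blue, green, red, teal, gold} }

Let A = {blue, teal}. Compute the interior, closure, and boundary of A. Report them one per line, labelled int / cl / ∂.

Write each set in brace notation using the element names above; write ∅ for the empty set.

int(A) = {teal}
cl(A)  = {pink, blue, green, red, teal, gold}
∂A     = {pink, blue, green, red, gold}

opens ⊆ A: ∅, {teal}; union → int = {teal}
complement {pink, green, red, gold}; its interior ∅; cl(A) = X∖∅ = {pink, blue, green, red, teal, gold}
boundary = {pink, blue, green, red, teal, gold} ∖ {teal} = {pink, blue, green, red, gold}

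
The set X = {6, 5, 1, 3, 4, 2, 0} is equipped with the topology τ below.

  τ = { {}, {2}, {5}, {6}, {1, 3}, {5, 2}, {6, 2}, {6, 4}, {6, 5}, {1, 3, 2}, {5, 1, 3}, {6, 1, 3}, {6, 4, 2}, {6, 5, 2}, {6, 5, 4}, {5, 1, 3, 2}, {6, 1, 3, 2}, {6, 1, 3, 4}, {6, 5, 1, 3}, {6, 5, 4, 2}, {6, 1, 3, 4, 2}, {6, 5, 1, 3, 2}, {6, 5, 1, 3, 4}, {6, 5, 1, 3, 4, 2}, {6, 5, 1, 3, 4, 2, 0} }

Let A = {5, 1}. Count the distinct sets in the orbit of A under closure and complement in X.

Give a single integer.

closure: X∖int(X∖A) = X∖{6, 4, 2} = {5, 1, 3, 0}
Let k=closure and c=complement:
  1. A     = {5, 1}
  2. kA    = {5, 1, 3, 0}
  3. cA    = {6, 3, 4, 2, 0}
  4. ckA   = {6, 4, 2}
  5. kcA   = {6, 1, 3, 4, 2, 0}
  6. kckA  = {6, 4, 2, 0}
  7. ckcA  = {5}
  8. ckckA = {5, 1, 3}
  9. kckcA = {5, 0}
  10. ckckcA = {6, 1, 3, 4, 2}
— saturated at 10

10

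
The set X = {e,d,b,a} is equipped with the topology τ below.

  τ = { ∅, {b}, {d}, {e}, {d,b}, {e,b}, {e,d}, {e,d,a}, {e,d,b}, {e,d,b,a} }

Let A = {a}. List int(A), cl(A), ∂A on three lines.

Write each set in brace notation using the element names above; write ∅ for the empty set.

U open, U⊆A: ∅. int(A) = ⋃ = ∅
X∖A={e,d,b}, int(X∖A)={e,d,b}, hence cl(A)={a}
∂A: remove int from cl → {a}

int(A) = ∅
cl(A)  = {a}
∂A     = {a}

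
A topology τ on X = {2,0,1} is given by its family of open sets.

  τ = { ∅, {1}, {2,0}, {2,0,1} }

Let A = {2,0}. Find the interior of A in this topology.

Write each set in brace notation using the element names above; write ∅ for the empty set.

{2,0}

U open, U⊆A: ∅, {2,0}. int(A) = ⋃ = {2,0}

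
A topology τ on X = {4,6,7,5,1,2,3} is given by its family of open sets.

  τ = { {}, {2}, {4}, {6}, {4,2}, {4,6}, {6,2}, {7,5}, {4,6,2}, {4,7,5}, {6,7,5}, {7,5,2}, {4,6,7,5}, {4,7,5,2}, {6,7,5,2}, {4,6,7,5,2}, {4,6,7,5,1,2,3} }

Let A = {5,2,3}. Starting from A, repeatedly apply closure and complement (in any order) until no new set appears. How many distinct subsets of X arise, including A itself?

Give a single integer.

closure: X∖int(X∖A) = X∖{4,6} = {7,5,1,2,3}
Let k=closure and c=complement:
  1. A     = {5,2,3}
  2. kA    = {7,5,1,2,3}
  3. cA    = {4,6,7,1}
  4. ckA   = {4,6}
  5. kcA   = {4,6,7,5,1,3}
  6. kckA  = {4,6,1,3}
  7. ckcA  = {2}
  8. ckckA = {7,5,2}
  9. kckcA = {1,2,3}
  10. ckckcA = {4,6,7,5}
— saturated at 10

10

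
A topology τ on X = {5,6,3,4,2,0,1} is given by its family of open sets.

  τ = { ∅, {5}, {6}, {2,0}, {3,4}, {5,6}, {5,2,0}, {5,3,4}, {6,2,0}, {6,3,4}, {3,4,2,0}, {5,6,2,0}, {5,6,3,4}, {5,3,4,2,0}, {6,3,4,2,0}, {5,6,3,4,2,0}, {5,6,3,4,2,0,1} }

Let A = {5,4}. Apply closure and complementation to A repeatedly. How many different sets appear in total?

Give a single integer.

10

cl via duality: int({6,3,2,0,1}) = {6,2,0}, so X∖{6,2,0} = {5,3,4,1}
Write k for closure, c for complement:
  1. A     = {5,4}
  2. kA    = {5,3,4,1}
  3. cA    = {6,3,2,0,1}
  4. ckA   = {6,2,0}
  5. kcA   = {6,3,4,2,0,1}
  6. kckA  = {6,2,0,1}
  7. ckcA  = {5}
  8. ckckA = {5,3,4}
  9. kckcA = {5,1}
  10. ckckcA = {6,3,4,2,0}
applying k or c yields no new set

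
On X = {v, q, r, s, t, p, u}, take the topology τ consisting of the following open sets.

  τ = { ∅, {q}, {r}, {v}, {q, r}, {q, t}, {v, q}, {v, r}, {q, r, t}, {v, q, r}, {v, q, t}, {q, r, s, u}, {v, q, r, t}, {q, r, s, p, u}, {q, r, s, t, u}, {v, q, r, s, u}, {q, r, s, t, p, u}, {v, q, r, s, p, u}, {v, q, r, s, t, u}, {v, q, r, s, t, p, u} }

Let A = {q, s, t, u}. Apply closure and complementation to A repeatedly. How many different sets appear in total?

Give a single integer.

X∖A={v, r, p}, int(X∖A)={v, r}, hence cl(A)={q, s, t, p, u}
Orbit (k=closure, c=complement):
  1. A     = {q, s, t, u}
  2. kA    = {q, s, t, p, u}
  3. cA    = {v, r, p}
  4. ckA   = {v, r}
  5. kcA   = {v, r, s, p, u}
  6. ckcA  = {q, t}
(closed under both — stop)

6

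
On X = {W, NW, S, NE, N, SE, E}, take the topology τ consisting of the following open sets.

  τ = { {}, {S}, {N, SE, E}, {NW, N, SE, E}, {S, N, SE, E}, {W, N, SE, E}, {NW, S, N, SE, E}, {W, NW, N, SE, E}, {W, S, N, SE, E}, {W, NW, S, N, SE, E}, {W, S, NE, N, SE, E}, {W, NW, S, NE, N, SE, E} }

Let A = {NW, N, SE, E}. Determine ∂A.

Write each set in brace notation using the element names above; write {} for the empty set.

U open, U⊆A: {}, {N, SE, E}, {NW, N, SE, E}. int(A) = ⋃ = {NW, N, SE, E}
X∖A={W, S, NE}, int(X∖A)={S}, hence cl(A)={W, NW, NE, N, SE, E}
∂A: remove int from cl → {W, NE}

{W, NE}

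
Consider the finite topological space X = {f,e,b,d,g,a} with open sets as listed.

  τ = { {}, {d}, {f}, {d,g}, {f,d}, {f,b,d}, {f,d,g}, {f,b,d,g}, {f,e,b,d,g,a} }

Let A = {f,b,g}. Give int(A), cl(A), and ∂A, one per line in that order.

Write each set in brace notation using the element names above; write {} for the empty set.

U open, U⊆A: {}, {f}. int(A) = ⋃ = {f}
X∖A={e,d,a}, int(X∖A)={d}, hence cl(A)={f,e,b,g,a}
∂A: remove int from cl → {e,b,g,a}

int(A) = {f}
cl(A)  = {f,e,b,g,a}
∂A     = {e,b,g,a}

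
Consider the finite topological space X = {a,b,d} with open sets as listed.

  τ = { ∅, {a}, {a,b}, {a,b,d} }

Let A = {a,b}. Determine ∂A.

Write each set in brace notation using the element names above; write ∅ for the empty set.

opens ⊆ A: ∅, {a}, {a,b}; union → int = {a,b}
complement {d}; its interior ∅; cl(A) = X∖∅ = {a,b,d}
boundary = {a,b,d} ∖ {a,b} = {d}

{d}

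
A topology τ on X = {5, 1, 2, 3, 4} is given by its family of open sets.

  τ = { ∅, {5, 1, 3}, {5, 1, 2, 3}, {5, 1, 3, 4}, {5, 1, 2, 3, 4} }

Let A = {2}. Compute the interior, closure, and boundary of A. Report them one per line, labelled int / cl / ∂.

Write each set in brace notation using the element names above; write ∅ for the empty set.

U open, U⊆A: ∅. int(A) = ⋃ = ∅
X∖A={5, 1, 3, 4}, int(X∖A)={5, 1, 3, 4}, hence cl(A)={2}
∂A: remove int from cl → {2}

int(A) = ∅
cl(A)  = {2}
∂A     = {2}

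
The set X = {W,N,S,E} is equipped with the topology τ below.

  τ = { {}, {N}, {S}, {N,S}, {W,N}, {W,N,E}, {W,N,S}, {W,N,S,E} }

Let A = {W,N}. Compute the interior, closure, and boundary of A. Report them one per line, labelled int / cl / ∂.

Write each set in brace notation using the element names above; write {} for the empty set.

int(A) = {W,N}
cl(A)  = {W,N,E}
∂A     = {E}

U open, U⊆A: {}, {N}, {W,N}. int(A) = ⋃ = {W,N}
X∖A={S,E}, int(X∖A)={S}, hence cl(A)={W,N,E}
∂A: remove int from cl → {E}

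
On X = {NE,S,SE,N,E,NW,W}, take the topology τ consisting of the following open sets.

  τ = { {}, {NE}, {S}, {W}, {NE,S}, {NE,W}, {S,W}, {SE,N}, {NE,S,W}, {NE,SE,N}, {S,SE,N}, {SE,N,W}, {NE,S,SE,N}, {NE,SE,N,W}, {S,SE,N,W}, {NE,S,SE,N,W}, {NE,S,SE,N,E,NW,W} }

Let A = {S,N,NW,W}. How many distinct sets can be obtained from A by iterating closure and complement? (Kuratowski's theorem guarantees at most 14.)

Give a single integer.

10

X∖A={NE,SE,E}, int(X∖A)={NE}, hence cl(A)={S,SE,N,E,NW,W}
Orbit (k=closure, c=complement):
  1. A     = {S,N,NW,W}
  2. kA    = {S,SE,N,E,NW,W}
  3. cA    = {NE,SE,E}
  4. ckA   = {NE}
  5. kcA   = {NE,SE,N,E,NW}
  6. kckA  = {NE,E,NW}
  7. ckcA  = {S,W}
  8. ckckA = {S,SE,N,W}
  9. kckcA = {S,E,NW,W}
  10. ckckcA = {NE,SE,N}
(closed under both — stop)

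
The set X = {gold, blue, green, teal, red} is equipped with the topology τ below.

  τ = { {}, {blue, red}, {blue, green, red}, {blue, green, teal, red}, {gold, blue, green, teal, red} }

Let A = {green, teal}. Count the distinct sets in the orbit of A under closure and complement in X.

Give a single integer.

X∖A={gold, blue, red}, int(X∖A)={blue, red}, hence cl(A)={gold, green, teal}
Orbit (k=closure, c=complement):
  1. A     = {green, teal}
  2. kA    = {gold, green, teal}
  3. cA    = {gold, blue, red}
  4. ckA   = {blue, red}
  5. kcA   = {gold, blue, green, teal, red}
  6. ckcA  = {}
(closed under both — stop)

6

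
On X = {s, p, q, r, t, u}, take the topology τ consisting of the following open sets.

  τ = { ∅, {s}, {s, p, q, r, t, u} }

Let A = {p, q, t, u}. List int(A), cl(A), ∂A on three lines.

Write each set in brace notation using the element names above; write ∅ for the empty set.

open subsets of A: ∅; so int(A) = ∅
closure: X∖int(X∖A) = X∖{s} = {p, q, r, t, u}
∂A = {p, q, r, t, u} minus ∅ = {p, q, r, t, u}

int(A) = ∅
cl(A)  = {p, q, r, t, u}
∂A     = {p, q, r, t, u}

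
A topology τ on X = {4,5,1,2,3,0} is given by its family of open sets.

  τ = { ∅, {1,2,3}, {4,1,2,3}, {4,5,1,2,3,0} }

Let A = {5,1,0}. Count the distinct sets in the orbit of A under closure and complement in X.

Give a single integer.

complement {4,2,3}; its interior ∅; cl(A) = X∖∅ = {4,5,1,2,3,0}
With k = closure, c = complement:
  1. A     = {5,1,0}
  2. kA    = {4,5,1,2,3,0}
  3. cA    = {4,2,3}
  4. ckA   = ∅
k, c of each give nothing new

4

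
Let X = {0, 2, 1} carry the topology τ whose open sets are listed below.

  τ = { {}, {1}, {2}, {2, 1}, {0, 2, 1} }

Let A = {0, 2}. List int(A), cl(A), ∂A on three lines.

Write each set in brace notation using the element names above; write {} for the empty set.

int(A) = {2}
cl(A)  = {0, 2}
∂A     = {0}

interior: largest open inside A is {2} (from {}, {2})
cl via duality: int({1}) = {1}, so X∖{1} = {0, 2}
cl∖int = {0}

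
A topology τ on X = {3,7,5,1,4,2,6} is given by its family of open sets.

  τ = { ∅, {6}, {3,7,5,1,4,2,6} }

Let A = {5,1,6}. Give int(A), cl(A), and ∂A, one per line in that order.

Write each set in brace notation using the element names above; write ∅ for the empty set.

int(A) = {6}
cl(A)  = {3,7,5,1,4,2,6}
∂A     = {3,7,5,1,4,2}

open subsets of A: ∅, {6}; so int(A) = {6}
closure: X∖int(X∖A) = X∖∅ = {3,7,5,1,4,2,6}
∂A = {3,7,5,1,4,2,6} minus {6} = {3,7,5,1,4,2}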